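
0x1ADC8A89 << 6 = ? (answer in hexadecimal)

6 bits is not a whole number of base-16 digits; in binary: 11010110111001000101010001001 << 6 = 11010110111001000101010001001000000.

0x6B722A240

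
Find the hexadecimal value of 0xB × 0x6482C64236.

0x4519E84D852

Multiply each base-16 digit by 11, carrying:
  6×11 = 66 → write 2 carry 4
  3×11+4 = 37 → write 5 carry 2
  2×11+2 = 24 → write 8 carry 1
  4×11+1 = 45 → write D carry 2
  6×11+2 = 68 → write 4 carry 4
  C×11+4 = 136 → write 8 carry 8
  2×11+8 = 30 → write E carry 1
  8×11+1 = 89 → write 9 carry 5
  4×11+5 = 49 → write 1 carry 3
  6×11+3 = 69 → write 5 carry 4
  remaining carry: 4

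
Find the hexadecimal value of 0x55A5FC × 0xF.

0x504B9C4

Multiply each base-16 digit by 15, carrying:
  C×15 = 180 → write 4 carry 11
  F×15+11 = 236 → write C carry 14
  5×15+14 = 89 → write 9 carry 5
  A×15+5 = 155 → write B carry 9
  5×15+9 = 84 → write 4 carry 5
  5×15+5 = 80 → write 0 carry 5
  remaining carry: 5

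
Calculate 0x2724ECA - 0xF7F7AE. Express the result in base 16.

Subtract column by column in base 16:
  A-E → C (borrow)
  C-A-1 → 1
  E-7 → 7
  4-F → 5 (borrow)
  2-7-1 → A (borrow)
  7-F-1 → 7 (borrow)
  2-0-1 → 1

0x17A571C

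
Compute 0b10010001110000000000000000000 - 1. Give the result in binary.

0b10010001101111111111111111111

The trailing 19 digits are 0, so subtracting 1 borrows through: they become 1 and the next digit up decrements.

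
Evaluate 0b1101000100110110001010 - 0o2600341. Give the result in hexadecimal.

0b1101000100110110001010 = 0x344d8a in hexadecimal.
0o2600341 = 0xb00e1 in hexadecimal.
Subtract column by column in base 16:
  a-1 → 9
  8-e → a (borrow)
  d-0-1 → c
  4-0 → 4
  4-b → 9 (borrow)
  3-0-1 → 2

0x294ca9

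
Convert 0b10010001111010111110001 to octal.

Group the bits in threes: 010 010 001 111 010 111 110 001 → 22172761.

0o22172761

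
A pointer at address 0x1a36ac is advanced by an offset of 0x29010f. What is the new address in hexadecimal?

0x4337bb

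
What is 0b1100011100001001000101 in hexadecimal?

0x31c245

Group the bits into nibbles: 0011 0001 1100 0010 0100 0101 → 31c245.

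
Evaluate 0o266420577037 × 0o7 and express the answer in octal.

Multiply each base-8 digit by 7, carrying:
  7×7 = 49 → write 1 carry 6
  3×7+6 = 27 → write 3 carry 3
  0×7+3 = 3 → write 3
  7×7 = 49 → write 1 carry 6
  7×7+6 = 55 → write 7 carry 6
  5×7+6 = 41 → write 1 carry 5
  0×7+5 = 5 → write 5
  2×7 = 14 → write 6 carry 1
  4×7+1 = 29 → write 5 carry 3
  6×7+3 = 45 → write 5 carry 5
  6×7+5 = 47 → write 7 carry 5
  2×7+5 = 19 → write 3 carry 2
  remaining carry: 2

0o2375565171331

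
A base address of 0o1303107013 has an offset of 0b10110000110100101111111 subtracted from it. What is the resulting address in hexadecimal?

0xab4248c

0o1303107013 = 0xb0c8e0b in hexadecimal.
0b10110000110100101111111 = 0x58697f in hexadecimal.
Subtract column by column in base 16:
  b-f → c (borrow)
  0-7-1 → 8 (borrow)
  e-9-1 → 4
  8-6 → 2
  c-8 → 4
  0-5 → b (borrow)
  b-0-1 → a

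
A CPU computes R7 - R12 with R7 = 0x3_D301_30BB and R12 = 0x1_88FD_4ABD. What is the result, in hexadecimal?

0x24A03E5FE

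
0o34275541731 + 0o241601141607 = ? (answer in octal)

0o276076703540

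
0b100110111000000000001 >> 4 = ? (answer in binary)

Right shift by 4: drop the 4 least-significant bits.

0b10011011100000000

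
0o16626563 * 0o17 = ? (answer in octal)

Multiply each base-8 digit by 15, carrying:
  3×15 = 45 → write 5 carry 5
  6×15+5 = 95 → write 7 carry 11
  5×15+11 = 86 → write 6 carry 10
  6×15+10 = 100 → write 4 carry 12
  2×15+12 = 42 → write 2 carry 5
  6×15+5 = 95 → write 7 carry 11
  6×15+11 = 101 → write 5 carry 12
  1×15+12 = 27 → write 3 carry 3
  remaining carry: 3

0o335724675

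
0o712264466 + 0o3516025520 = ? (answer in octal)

Add column by column in base 8, right to left:
  6+0 = 6
  6+2 = 0 carry 1
  4+5+1 = 2 carry 1
  4+5+1 = 2 carry 1
  6+2+1 = 1 carry 1
  2+0+1 = 3
  2+6 = 0 carry 1
  1+1+1 = 3
  7+5 = 4 carry 1
  0+3+1 = 4

0o4430312206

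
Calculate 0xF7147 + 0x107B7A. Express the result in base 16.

0x1FECC1

Add column by column in base 16, right to left:
  7+A = 1 carry 1
  4+7+1 = C
  1+B = C
  7+7 = E
  F+0 = F
  0+1 = 1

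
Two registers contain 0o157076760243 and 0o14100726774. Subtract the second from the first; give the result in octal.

0o142776031247

Subtract column by column in base 8:
  3-4 → 7 (borrow)
  4-7-1 → 4 (borrow)
  2-7-1 → 2 (borrow)
  0-6-1 → 1 (borrow)
  6-2-1 → 3
  7-7 → 0
  6-0 → 6
  7-0 → 7
  0-1 → 7 (borrow)
  7-4-1 → 2
  5-1 → 4
  1-0 → 1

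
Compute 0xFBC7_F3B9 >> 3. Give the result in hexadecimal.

3 bits is not a whole number of base-16 digits; in binary: 11111011110001111111001110111001 >> 3 = 11111011110001111111001110111.

0x1F78FE77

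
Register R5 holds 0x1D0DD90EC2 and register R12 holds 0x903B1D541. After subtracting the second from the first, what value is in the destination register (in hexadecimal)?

Subtract column by column in base 16:
  2-1 → 1
  C-4 → 8
  E-5 → 9
  0-D → 3 (borrow)
  9-1-1 → 7
  D-B → 2
  D-3 → A
  0-0 → 0
  D-9 → 4
  1-0 → 1

0x140A273981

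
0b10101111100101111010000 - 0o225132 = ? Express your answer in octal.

0o25520566

0b10101111100101111010000 = 0o25745720 in octal.
Subtract column by column in base 8:
  0-2 → 6 (borrow)
  2-3-1 → 6 (borrow)
  7-1-1 → 5
  5-5 → 0
  4-2 → 2
  7-2 → 5
  5-0 → 5
  2-0 → 2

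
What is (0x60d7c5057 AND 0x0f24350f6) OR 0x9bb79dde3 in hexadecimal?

0x9bb79ddf7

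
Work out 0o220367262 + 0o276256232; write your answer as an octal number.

Add column by column in base 8, right to left:
  2+2 = 4
  6+3 = 1 carry 1
  2+2+1 = 5
  7+6 = 5 carry 1
  6+5+1 = 4 carry 1
  3+2+1 = 6
  0+6 = 6
  2+7 = 1 carry 1
  2+2+1 = 5

0o516645514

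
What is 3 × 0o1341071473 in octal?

0o4243254661

Multiply each base-8 digit by 3, carrying:
  3×3 = 9 → write 1 carry 1
  7×3+1 = 22 → write 6 carry 2
  4×3+2 = 14 → write 6 carry 1
  1×3+1 = 4 → write 4
  7×3 = 21 → write 5 carry 2
  0×3+2 = 2 → write 2
  1×3 = 3 → write 3
  4×3 = 12 → write 4 carry 1
  3×3+1 = 10 → write 2 carry 1
  1×3+1 = 4 → write 4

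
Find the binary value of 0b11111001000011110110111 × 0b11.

0b1011101011001011100100101

Multiply each base-2 digit by 3, carrying:
  1×3 = 3 → write 1 carry 1
  1×3+1 = 4 → write 0 carry 2
  1×3+2 = 5 → write 1 carry 2
  0×3+2 = 2 → write 0 carry 1
  1×3+1 = 4 → write 0 carry 2
  1×3+2 = 5 → write 1 carry 2
  0×3+2 = 2 → write 0 carry 1
  1×3+1 = 4 → write 0 carry 2
  1×3+2 = 5 → write 1 carry 2
  1×3+2 = 5 → write 1 carry 2
  1×3+2 = 5 → write 1 carry 2
  0×3+2 = 2 → write 0 carry 1
  0×3+1 = 1 → write 1
  0×3 = 0 → write 0
  0×3 = 0 → write 0
  1×3 = 3 → write 1 carry 1
  0×3+1 = 1 → write 1
  0×3 = 0 → write 0
  1×3 = 3 → write 1 carry 1
  1×3+1 = 4 → write 0 carry 2
  1×3+2 = 5 → write 1 carry 2
  1×3+2 = 5 → write 1 carry 2
  1×3+2 = 5 → write 1 carry 2
  remaining carry: 10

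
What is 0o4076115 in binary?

0b100000111110001001101

Each octal digit is 3 bits: 4=100 0=000 7=111 6=110 1=001 1=001 5=101.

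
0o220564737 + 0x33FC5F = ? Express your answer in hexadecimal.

0o220564737 = 0x242E9DF in hexadecimal.
Add column by column in base 16, right to left:
  F+F = E carry 1
  D+5+1 = 3 carry 1
  9+C+1 = 6 carry 1
  E+F+1 = E carry 1
  2+3+1 = 6
  4+3 = 7
  2+0 = 2

0x276E63E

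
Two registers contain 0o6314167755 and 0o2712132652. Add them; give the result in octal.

0o11226322627

Add column by column in base 8, right to left:
  5+2 = 7
  5+5 = 2 carry 1
  7+6+1 = 6 carry 1
  7+2+1 = 2 carry 1
  6+3+1 = 2 carry 1
  1+1+1 = 3
  4+2 = 6
  1+1 = 2
  3+7 = 2 carry 1
  6+2+1 = 1 carry 1
  final carry 1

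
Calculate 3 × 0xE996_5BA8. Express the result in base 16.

Multiply each base-16 digit by 3, carrying:
  8×3 = 24 → write 8 carry 1
  A×3+1 = 31 → write F carry 1
  B×3+1 = 34 → write 2 carry 2
  5×3+2 = 17 → write 1 carry 1
  6×3+1 = 19 → write 3 carry 1
  9×3+1 = 28 → write C carry 1
  9×3+1 = 28 → write C carry 1
  E×3+1 = 43 → write B carry 2
  remaining carry: 2

0x2BCC312F8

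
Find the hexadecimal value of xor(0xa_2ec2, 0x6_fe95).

0xcd057

XOR each hex digit independently (no carries):
  a^6=c, 2^f=d, e^e=0, c^9=5, 2^5=7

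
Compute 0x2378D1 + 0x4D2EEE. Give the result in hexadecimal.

0x70A7BF

Add column by column in base 16, right to left:
  1+E = F
  D+E = B carry 1
  8+E+1 = 7 carry 1
  7+2+1 = A
  3+D = 0 carry 1
  2+4+1 = 7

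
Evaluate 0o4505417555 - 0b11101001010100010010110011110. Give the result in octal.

0b11101001010100010010110011110 = 0o3512422636 in octal.
Subtract column by column in base 8:
  5-6 → 7 (borrow)
  5-3-1 → 1
  5-6 → 7 (borrow)
  7-2-1 → 4
  1-2 → 7 (borrow)
  4-4-1 → 7 (borrow)
  5-2-1 → 2
  0-1 → 7 (borrow)
  5-5-1 → 7 (borrow)
  4-3-1 → 0

0o772774717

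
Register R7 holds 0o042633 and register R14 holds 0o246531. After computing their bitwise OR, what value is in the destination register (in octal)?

OR each oct digit independently (no carries):
  0|2=2, 4|4=4, 2|6=6, 6|5=7, 3|3=3, 3|1=3

0o246733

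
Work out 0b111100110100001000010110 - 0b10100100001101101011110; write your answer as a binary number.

0b101000010010011010111000

Subtract column by column in base 2:
  0-0 → 0
  1-1 → 0
  1-1 → 0
  0-1 → 1 (borrow)
  1-1-1 → 1 (borrow)
  0-0-1 → 1 (borrow)
  0-1-1 → 0 (borrow)
  0-0-1 → 1 (borrow)
  0-1-1 → 0 (borrow)
  1-1-1 → 1 (borrow)
  0-0-1 → 1 (borrow)
  0-1-1 → 0 (borrow)
  0-1-1 → 0 (borrow)
  0-0-1 → 1 (borrow)
  1-0-1 → 0
  0-0 → 0
  1-0 → 1
  1-1 → 0
  0-0 → 0
  0-0 → 0
  1-1 → 0
  1-0 → 1
  1-1 → 0
  1-0 → 1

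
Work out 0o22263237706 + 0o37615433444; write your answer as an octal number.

0o62100673352

Add column by column in base 8, right to left:
  6+4 = 2 carry 1
  0+4+1 = 5
  7+4 = 3 carry 1
  7+3+1 = 3 carry 1
  3+3+1 = 7
  2+4 = 6
  3+5 = 0 carry 1
  6+1+1 = 0 carry 1
  2+6+1 = 1 carry 1
  2+7+1 = 2 carry 1
  2+3+1 = 6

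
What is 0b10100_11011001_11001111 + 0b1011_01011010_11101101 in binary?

Add column by column in base 2, right to left:
  1+1 = 0 carry 1
  1+0+1 = 0 carry 1
  1+1+1 = 1 carry 1
  1+1+1 = 1 carry 1
  0+0+1 = 1
  0+1 = 1
  1+1 = 0 carry 1
  1+1+1 = 1 carry 1
  1+0+1 = 0 carry 1
  0+1+1 = 0 carry 1
  0+0+1 = 1
  1+1 = 0 carry 1
  1+1+1 = 1 carry 1
  0+0+1 = 1
  1+1 = 0 carry 1
  1+0+1 = 0 carry 1
  0+1+1 = 0 carry 1
  0+1+1 = 0 carry 1
  1+0+1 = 0 carry 1
  0+1+1 = 0 carry 1
  1+0+1 = 0 carry 1
  final carry 1

0b1000000011010010111100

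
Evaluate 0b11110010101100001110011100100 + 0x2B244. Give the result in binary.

0b11110010110001100111100101000

0x2B244 = 0b101011001001000100 in binary.
Add column by column in base 2, right to left:
  0+0 = 0
  0+0 = 0
  1+1 = 0 carry 1
  0+0+1 = 1
  0+0 = 0
  1+0 = 1
  1+1 = 0 carry 1
  1+0+1 = 0 carry 1
  0+0+1 = 1
  0+1 = 1
  1+0 = 1
  1+0 = 1
  1+1 = 0 carry 1
  0+1+1 = 0 carry 1
  0+0+1 = 1
  0+1 = 1
  0+0 = 0
  1+1 = 0 carry 1
  1+0+1 = 0 carry 1
  0+0+1 = 1
  1+0 = 1
  0+0 = 0
  1+0 = 1
  0+0 = 0
  0+0 = 0
  1+0 = 1
  1+0 = 1
  1+0 = 1
  1+0 = 1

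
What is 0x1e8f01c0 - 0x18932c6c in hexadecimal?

Subtract column by column in base 16:
  0-c → 4 (borrow)
  c-6-1 → 5
  1-c → 5 (borrow)
  0-2-1 → d (borrow)
  f-3-1 → b
  8-9 → f (borrow)
  e-8-1 → 5
  1-1 → 0

0x5fbd554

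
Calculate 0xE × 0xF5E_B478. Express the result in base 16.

0xD72DDE90

Multiply each base-16 digit by 14, carrying:
  8×14 = 112 → write 0 carry 7
  7×14+7 = 105 → write 9 carry 6
  4×14+6 = 62 → write E carry 3
  B×14+3 = 157 → write D carry 9
  E×14+9 = 205 → write D carry 12
  5×14+12 = 82 → write 2 carry 5
  F×14+5 = 215 → write 7 carry 13
  remaining carry: D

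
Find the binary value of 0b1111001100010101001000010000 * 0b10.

0b11110011000101010010000100000

Multiply each base-2 digit by 2, carrying:
  0×2 = 0 → write 0
  0×2 = 0 → write 0
  0×2 = 0 → write 0
  0×2 = 0 → write 0
  1×2 = 2 → write 0 carry 1
  0×2+1 = 1 → write 1
  0×2 = 0 → write 0
  0×2 = 0 → write 0
  0×2 = 0 → write 0
  1×2 = 2 → write 0 carry 1
  0×2+1 = 1 → write 1
  0×2 = 0 → write 0
  1×2 = 2 → write 0 carry 1
  0×2+1 = 1 → write 1
  1×2 = 2 → write 0 carry 1
  0×2+1 = 1 → write 1
  1×2 = 2 → write 0 carry 1
  0×2+1 = 1 → write 1
  0×2 = 0 → write 0
  0×2 = 0 → write 0
  1×2 = 2 → write 0 carry 1
  1×2+1 = 3 → write 1 carry 1
  0×2+1 = 1 → write 1
  0×2 = 0 → write 0
  1×2 = 2 → write 0 carry 1
  1×2+1 = 3 → write 1 carry 1
  1×2+1 = 3 → write 1 carry 1
  1×2+1 = 3 → write 1 carry 1
  remaining carry: 1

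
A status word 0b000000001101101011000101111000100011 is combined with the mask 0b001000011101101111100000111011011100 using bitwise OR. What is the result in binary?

OR bit by bit (1 where either bit is 1):
  000000001101101011000101111000100011
| 001000011101101111100000111011011100
= 001000011101101111100101111011111111

0b001000011101101111100101111011111111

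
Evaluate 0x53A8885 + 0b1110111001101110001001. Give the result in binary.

0x53A8885 = 0b101001110101000100010000101 in binary.
Add column by column in base 2, right to left:
  1+1 = 0 carry 1
  0+0+1 = 1
  1+0 = 1
  0+1 = 1
  0+0 = 0
  0+0 = 0
  0+0 = 0
  1+1 = 0 carry 1
  0+1+1 = 0 carry 1
  0+1+1 = 0 carry 1
  0+0+1 = 1
  1+1 = 0 carry 1
  0+1+1 = 0 carry 1
  0+0+1 = 1
  0+0 = 0
  1+1 = 0 carry 1
  0+1+1 = 0 carry 1
  1+1+1 = 1 carry 1
  0+0+1 = 1
  1+1 = 0 carry 1
  1+1+1 = 1 carry 1
  1+1+1 = 1 carry 1
  0+0+1 = 1
  0+0 = 0
  1+0 = 1
  0+0 = 0
  1+0 = 1

0b101011101100010010000001110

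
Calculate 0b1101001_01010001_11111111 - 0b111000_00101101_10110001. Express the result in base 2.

0b1100010010010001001110

Subtract column by column in base 2:
  1-1 → 0
  1-0 → 1
  1-0 → 1
  1-0 → 1
  1-1 → 0
  1-1 → 0
  1-0 → 1
  1-1 → 0
  1-1 → 0
  0-0 → 0
  0-1 → 1 (borrow)
  0-1-1 → 0 (borrow)
  1-0-1 → 0
  0-1 → 1 (borrow)
  1-0-1 → 0
  0-0 → 0
  1-0 → 1
  0-0 → 0
  0-0 → 0
  1-1 → 0
  0-1 → 1 (borrow)
  1-1-1 → 1 (borrow)
  1-0-1 → 0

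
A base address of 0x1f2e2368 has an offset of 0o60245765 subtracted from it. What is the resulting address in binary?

0b11110011011001101011101110011

0x1f2e2368 = 0b11111001011100010001101101000 in binary.
0o60245765 = 0b110000010100101111110101 in binary.
Subtract column by column in base 2:
  0-1 → 1 (borrow)
  0-0-1 → 1 (borrow)
  0-1-1 → 0 (borrow)
  1-0-1 → 0
  0-1 → 1 (borrow)
  1-1-1 → 1 (borrow)
  1-1-1 → 1 (borrow)
  0-1-1 → 0 (borrow)
  1-1-1 → 1 (borrow)
  1-1-1 → 1 (borrow)
  0-0-1 → 1 (borrow)
  0-1-1 → 0 (borrow)
  0-0-1 → 1 (borrow)
  1-0-1 → 0
  0-1 → 1 (borrow)
  0-0-1 → 1 (borrow)
  0-1-1 → 0 (borrow)
  1-0-1 → 0
  1-0 → 1
  1-0 → 1
  0-0 → 0
  1-0 → 1
  0-1 → 1 (borrow)
  0-1-1 → 0 (borrow)
  1-0-1 → 0
  1-0 → 1
  1-0 → 1
  1-0 → 1
  1-0 → 1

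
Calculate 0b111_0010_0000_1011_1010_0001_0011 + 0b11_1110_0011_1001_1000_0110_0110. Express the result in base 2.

0b1011000001000101001001111001

Add column by column in base 2, right to left:
  1+0 = 1
  1+1 = 0 carry 1
  0+1+1 = 0 carry 1
  0+0+1 = 1
  1+0 = 1
  0+1 = 1
  0+1 = 1
  0+0 = 0
  0+0 = 0
  1+0 = 1
  0+0 = 0
  1+1 = 0 carry 1
  1+1+1 = 1 carry 1
  1+0+1 = 0 carry 1
  0+0+1 = 1
  1+1 = 0 carry 1
  0+1+1 = 0 carry 1
  0+1+1 = 0 carry 1
  0+0+1 = 1
  0+0 = 0
  0+0 = 0
  1+1 = 0 carry 1
  0+1+1 = 0 carry 1
  0+1+1 = 0 carry 1
  1+1+1 = 1 carry 1
  1+1+1 = 1 carry 1
  1+0+1 = 0 carry 1
  final carry 1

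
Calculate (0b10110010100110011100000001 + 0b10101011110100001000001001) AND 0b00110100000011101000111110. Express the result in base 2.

0b10100000010100000001010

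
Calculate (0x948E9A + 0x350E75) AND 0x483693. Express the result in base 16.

0x481403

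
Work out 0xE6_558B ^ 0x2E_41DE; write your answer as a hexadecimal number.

XOR each hex digit independently (no carries):
  E^2=C, 6^E=8, 5^4=1, 5^1=4, 8^D=5, B^E=5

0xC81455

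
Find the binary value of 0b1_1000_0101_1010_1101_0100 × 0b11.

0b10010010001000001111100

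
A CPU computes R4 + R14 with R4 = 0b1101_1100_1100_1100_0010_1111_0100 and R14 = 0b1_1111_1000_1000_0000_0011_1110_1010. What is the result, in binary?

0b101101010101001100011011011110

Add column by column in base 2, right to left:
  0+0 = 0
  0+1 = 1
  1+0 = 1
  0+1 = 1
  1+0 = 1
  1+1 = 0 carry 1
  1+1+1 = 1 carry 1
  1+1+1 = 1 carry 1
  0+1+1 = 0 carry 1
  1+1+1 = 1 carry 1
  0+0+1 = 1
  0+0 = 0
  0+0 = 0
  0+0 = 0
  1+0 = 1
  1+0 = 1
  0+0 = 0
  0+0 = 0
  1+0 = 1
  1+1 = 0 carry 1
  0+0+1 = 1
  0+0 = 0
  1+0 = 1
  1+1 = 0 carry 1
  1+1+1 = 1 carry 1
  0+1+1 = 0 carry 1
  1+1+1 = 1 carry 1
  1+1+1 = 1 carry 1
  0+1+1 = 0 carry 1
  final carry 1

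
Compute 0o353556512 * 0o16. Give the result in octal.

Multiply each base-8 digit by 14, carrying:
  2×14 = 28 → write 4 carry 3
  1×14+3 = 17 → write 1 carry 2
  5×14+2 = 72 → write 0 carry 9
  6×14+9 = 93 → write 5 carry 11
  5×14+11 = 81 → write 1 carry 10
  5×14+10 = 80 → write 0 carry 10
  3×14+10 = 52 → write 4 carry 6
  5×14+6 = 76 → write 4 carry 9
  3×14+9 = 51 → write 3 carry 6
  remaining carry: 6

0o6344015014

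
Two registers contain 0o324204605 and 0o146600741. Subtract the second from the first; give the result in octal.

Subtract column by column in base 8:
  5-1 → 4
  0-4 → 4 (borrow)
  6-7-1 → 6 (borrow)
  4-0-1 → 3
  0-0 → 0
  2-6 → 4 (borrow)
  4-6-1 → 5 (borrow)
  2-4-1 → 5 (borrow)
  3-1-1 → 1

0o155403644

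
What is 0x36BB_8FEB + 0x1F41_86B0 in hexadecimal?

0x55FD169B

Add column by column in base 16, right to left:
  B+0 = B
  E+B = 9 carry 1
  F+6+1 = 6 carry 1
  8+8+1 = 1 carry 1
  B+1+1 = D
  B+4 = F
  6+F = 5 carry 1
  3+1+1 = 5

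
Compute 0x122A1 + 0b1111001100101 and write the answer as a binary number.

0b10100000100000110

0x122A1 = 0b10010001010100001 in binary.
Add column by column in base 2, right to left:
  1+1 = 0 carry 1
  0+0+1 = 1
  0+1 = 1
  0+0 = 0
  0+0 = 0
  1+1 = 0 carry 1
  0+1+1 = 0 carry 1
  1+0+1 = 0 carry 1
  0+0+1 = 1
  1+1 = 0 carry 1
  0+1+1 = 0 carry 1
  0+1+1 = 0 carry 1
  0+1+1 = 0 carry 1
  1+0+1 = 0 carry 1
  0+0+1 = 1
  0+0 = 0
  1+0 = 1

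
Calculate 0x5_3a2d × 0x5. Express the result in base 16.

0x1a22e1

Multiply each base-16 digit by 5, carrying:
  d×5 = 65 → write 1 carry 4
  2×5+4 = 14 → write e
  a×5 = 50 → write 2 carry 3
  3×5+3 = 18 → write 2 carry 1
  5×5+1 = 26 → write a carry 1
  remaining carry: 1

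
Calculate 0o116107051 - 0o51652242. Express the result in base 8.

0o44234607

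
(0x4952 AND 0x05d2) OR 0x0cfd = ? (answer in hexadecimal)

0xdff

0x4952 AND 0x05d2 = 0x0152.
Then OR with 0x0cfd.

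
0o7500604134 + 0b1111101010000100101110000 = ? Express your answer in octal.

0o7676010714

0b1111101010000100101110000 = 0o175204560 in octal.
Add column by column in base 8, right to left:
  4+0 = 4
  3+6 = 1 carry 1
  1+5+1 = 7
  4+4 = 0 carry 1
  0+0+1 = 1
  6+2 = 0 carry 1
  0+5+1 = 6
  0+7 = 7
  5+1 = 6
  7+0 = 7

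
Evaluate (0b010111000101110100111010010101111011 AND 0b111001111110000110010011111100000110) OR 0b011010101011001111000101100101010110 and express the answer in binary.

0b010111000101110100111010010101111011 AND 0b111001111110000110010011111100000110 = 0b010001000100000100010010010100000010.
Then OR with 0b011010101011001111000101100101010110.

0b11011101111001111010111110101010110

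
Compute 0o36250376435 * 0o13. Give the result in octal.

0o515475360077

Multiply each base-8 digit by 11, carrying:
  5×11 = 55 → write 7 carry 6
  3×11+6 = 39 → write 7 carry 4
  4×11+4 = 48 → write 0 carry 6
  6×11+6 = 72 → write 0 carry 9
  7×11+9 = 86 → write 6 carry 10
  3×11+10 = 43 → write 3 carry 5
  0×11+5 = 5 → write 5
  5×11 = 55 → write 7 carry 6
  2×11+6 = 28 → write 4 carry 3
  6×11+3 = 69 → write 5 carry 8
  3×11+8 = 41 → write 1 carry 5
  remaining carry: 5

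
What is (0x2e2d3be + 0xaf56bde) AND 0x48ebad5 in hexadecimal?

0x4883a94

Add column by column in base 16, right to left:
  e+e = c carry 1
  b+d+1 = 9 carry 1
  3+b+1 = f
  d+6 = 3 carry 1
  2+5+1 = 8
  e+f = d carry 1
  2+a+1 = d
Sum = 0xdd83f9c; now AND with 0x48ebad5:
  d&4=4, d&8=8, 8&e=8, 3&b=3, f&a=a, 9&d=9, c&5=4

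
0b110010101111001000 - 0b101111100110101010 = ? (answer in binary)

0b11001000011110

Subtract column by column in base 2:
  0-0 → 0
  0-1 → 1 (borrow)
  0-0-1 → 1 (borrow)
  1-1-1 → 1 (borrow)
  0-0-1 → 1 (borrow)
  0-1-1 → 0 (borrow)
  1-0-1 → 0
  1-1 → 0
  1-1 → 0
  1-0 → 1
  0-0 → 0
  1-1 → 0
  0-1 → 1 (borrow)
  1-1-1 → 1 (borrow)
  0-1-1 → 0 (borrow)
  0-1-1 → 0 (borrow)
  1-0-1 → 0
  1-1 → 0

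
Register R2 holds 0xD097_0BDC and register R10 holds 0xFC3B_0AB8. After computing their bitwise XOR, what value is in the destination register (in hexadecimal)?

0x2CAC0164

XOR each hex digit independently (no carries):
  D^F=2, 0^C=C, 9^3=A, 7^B=C, 0^0=0, B^A=1, D^B=6, C^8=4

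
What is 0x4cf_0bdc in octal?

0o463605734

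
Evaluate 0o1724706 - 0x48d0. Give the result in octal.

0o1660366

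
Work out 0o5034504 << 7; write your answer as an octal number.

7 bits is not a whole number of base-8 digits; in binary: 101000011100101000100 << 7 = 1010000111001010001000000000.

0o1207121000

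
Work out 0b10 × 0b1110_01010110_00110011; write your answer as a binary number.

0b111001010110001100110

Multiply each base-2 digit by 2, carrying:
  1×2 = 2 → write 0 carry 1
  1×2+1 = 3 → write 1 carry 1
  0×2+1 = 1 → write 1
  0×2 = 0 → write 0
  1×2 = 2 → write 0 carry 1
  1×2+1 = 3 → write 1 carry 1
  0×2+1 = 1 → write 1
  0×2 = 0 → write 0
  0×2 = 0 → write 0
  1×2 = 2 → write 0 carry 1
  1×2+1 = 3 → write 1 carry 1
  0×2+1 = 1 → write 1
  1×2 = 2 → write 0 carry 1
  0×2+1 = 1 → write 1
  1×2 = 2 → write 0 carry 1
  0×2+1 = 1 → write 1
  0×2 = 0 → write 0
  1×2 = 2 → write 0 carry 1
  1×2+1 = 3 → write 1 carry 1
  1×2+1 = 3 → write 1 carry 1
  remaining carry: 1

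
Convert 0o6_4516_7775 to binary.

0b110100101001110111111111101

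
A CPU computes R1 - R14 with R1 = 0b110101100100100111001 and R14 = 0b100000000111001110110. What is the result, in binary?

0b10101011101011000011

Subtract column by column in base 2:
  1-0 → 1
  0-1 → 1 (borrow)
  0-1-1 → 0 (borrow)
  1-0-1 → 0
  1-1 → 0
  1-1 → 0
  0-1 → 1 (borrow)
  0-0-1 → 1 (borrow)
  1-0-1 → 0
  0-1 → 1 (borrow)
  0-1-1 → 0 (borrow)
  1-1-1 → 1 (borrow)
  0-0-1 → 1 (borrow)
  0-0-1 → 1 (borrow)
  1-0-1 → 0
  1-0 → 1
  0-0 → 0
  1-0 → 1
  0-0 → 0
  1-0 → 1
  1-1 → 0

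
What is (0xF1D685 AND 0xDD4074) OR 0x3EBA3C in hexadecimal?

0xFFFA3C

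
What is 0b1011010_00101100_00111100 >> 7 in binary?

Right shift by 7: drop the 7 least-significant bits.

0b1011010001011000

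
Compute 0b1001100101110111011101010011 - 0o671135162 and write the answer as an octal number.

0o254536341

0b1001100101110111011101010011 = 0o1145673523 in octal.
Subtract column by column in base 8:
  3-2 → 1
  2-6 → 4 (borrow)
  5-1-1 → 3
  3-5 → 6 (borrow)
  7-3-1 → 3
  6-1 → 5
  5-1 → 4
  4-7 → 5 (borrow)
  1-6-1 → 2 (borrow)
  1-0-1 → 0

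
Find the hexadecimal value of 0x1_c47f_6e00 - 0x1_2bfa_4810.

Subtract column by column in base 16:
  0-0 → 0
  0-1 → f (borrow)
  e-8-1 → 5
  6-4 → 2
  f-a → 5
  7-f → 8 (borrow)
  4-b-1 → 8 (borrow)
  c-2-1 → 9
  1-1 → 0

0x988525f0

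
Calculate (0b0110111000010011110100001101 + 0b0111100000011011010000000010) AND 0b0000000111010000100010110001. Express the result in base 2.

Add column by column in base 2, right to left:
  1+0 = 1
  0+1 = 1
  1+0 = 1
  1+0 = 1
  0+0 = 0
  0+0 = 0
  0+0 = 0
  0+0 = 0
  1+0 = 1
  0+0 = 0
  1+1 = 0 carry 1
  1+0+1 = 0 carry 1
  1+1+1 = 1 carry 1
  1+1+1 = 1 carry 1
  0+0+1 = 1
  0+1 = 1
  1+1 = 0 carry 1
  0+0+1 = 1
  0+0 = 0
  0+0 = 0
  0+0 = 0
  1+0 = 1
  1+0 = 1
  1+1 = 0 carry 1
  0+1+1 = 0 carry 1
  1+1+1 = 1 carry 1
  1+1+1 = 1 carry 1
  final carry 1
Sum = 0b1110011000101111000100001111; now AND with 0b0000000111010000100010110001:
  1110011000101111000100001111
& 0000000111010000100010110001
= 0000000000000000000000000001

0b1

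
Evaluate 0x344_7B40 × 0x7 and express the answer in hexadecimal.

0x16DF5EC0

Multiply each base-16 digit by 7, carrying:
  0×7 = 0 → write 0
  4×7 = 28 → write C carry 1
  B×7+1 = 78 → write E carry 4
  7×7+4 = 53 → write 5 carry 3
  4×7+3 = 31 → write F carry 1
  4×7+1 = 29 → write D carry 1
  3×7+1 = 22 → write 6 carry 1
  remaining carry: 1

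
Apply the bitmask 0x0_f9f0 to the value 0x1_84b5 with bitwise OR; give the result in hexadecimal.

OR each hex digit independently (no carries):
  1|0=1, 8|f=f, 4|9=d, b|f=f, 5|0=5

0x1fdf5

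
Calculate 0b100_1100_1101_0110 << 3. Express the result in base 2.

0b100110011010110000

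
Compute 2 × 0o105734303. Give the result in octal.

Multiply each base-8 digit by 2, carrying:
  3×2 = 6 → write 6
  0×2 = 0 → write 0
  3×2 = 6 → write 6
  4×2 = 8 → write 0 carry 1
  3×2+1 = 7 → write 7
  7×2 = 14 → write 6 carry 1
  5×2+1 = 11 → write 3 carry 1
  0×2+1 = 1 → write 1
  1×2 = 2 → write 2

0o213670606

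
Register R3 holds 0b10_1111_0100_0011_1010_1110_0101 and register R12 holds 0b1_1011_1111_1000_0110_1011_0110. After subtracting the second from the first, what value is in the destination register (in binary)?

Subtract column by column in base 2:
  1-0 → 1
  0-1 → 1 (borrow)
  1-1-1 → 1 (borrow)
  0-0-1 → 1 (borrow)
  0-1-1 → 0 (borrow)
  1-1-1 → 1 (borrow)
  1-0-1 → 0
  1-1 → 0
  0-0 → 0
  1-1 → 0
  0-1 → 1 (borrow)
  1-0-1 → 0
  1-0 → 1
  1-0 → 1
  0-0 → 0
  0-1 → 1 (borrow)
  0-1-1 → 0 (borrow)
  0-1-1 → 0 (borrow)
  1-1-1 → 1 (borrow)
  0-1-1 → 0 (borrow)
  1-1-1 → 1 (borrow)
  1-1-1 → 1 (borrow)
  1-0-1 → 0
  1-1 → 0
  0-1 → 1 (borrow)
  1-0-1 → 0

0b1001101001011010000101111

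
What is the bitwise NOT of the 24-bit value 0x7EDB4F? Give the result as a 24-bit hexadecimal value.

0x8124B0

Each hex digit d becomes F−d:
  7→8, E→1, D→2, B→4, 4→B, F→0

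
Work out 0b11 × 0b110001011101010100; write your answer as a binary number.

Multiply each base-2 digit by 3, carrying:
  0×3 = 0 → write 0
  0×3 = 0 → write 0
  1×3 = 3 → write 1 carry 1
  0×3+1 = 1 → write 1
  1×3 = 3 → write 1 carry 1
  0×3+1 = 1 → write 1
  1×3 = 3 → write 1 carry 1
  0×3+1 = 1 → write 1
  1×3 = 3 → write 1 carry 1
  1×3+1 = 4 → write 0 carry 2
  1×3+2 = 5 → write 1 carry 2
  0×3+2 = 2 → write 0 carry 1
  1×3+1 = 4 → write 0 carry 2
  0×3+2 = 2 → write 0 carry 1
  0×3+1 = 1 → write 1
  0×3 = 0 → write 0
  1×3 = 3 → write 1 carry 1
  1×3+1 = 4 → write 0 carry 2
  remaining carry: 10

0b10010100010111111100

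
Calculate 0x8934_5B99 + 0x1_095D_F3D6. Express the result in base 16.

0x192924F6F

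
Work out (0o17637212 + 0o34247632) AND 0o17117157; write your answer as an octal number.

0o14107044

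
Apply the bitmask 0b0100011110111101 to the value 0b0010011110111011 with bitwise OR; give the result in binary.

OR bit by bit (1 where either bit is 1):
  0010011110111011
| 0100011110111101
= 0110011110111111

0b0110011110111111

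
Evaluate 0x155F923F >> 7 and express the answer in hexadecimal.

7 bits is not a whole number of base-16 digits; in binary: 10101010111111001001000111111 >> 7 = 1010101011111100100100.

0x2ABF24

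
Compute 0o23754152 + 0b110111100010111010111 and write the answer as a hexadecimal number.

0o23754152 = 0x4FD86A in hexadecimal.
0b110111100010111010111 = 0x1BC5D7 in hexadecimal.
Add column by column in base 16, right to left:
  A+7 = 1 carry 1
  6+D+1 = 4 carry 1
  8+5+1 = E
  D+C = 9 carry 1
  F+B+1 = B carry 1
  4+1+1 = 6

0x6B9E41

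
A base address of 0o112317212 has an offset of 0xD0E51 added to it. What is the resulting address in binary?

0b1001101101010110011011011

0o112317212 = 0b1001010011001111010001010 in binary.
0xD0E51 = 0b11010000111001010001 in binary.
Add column by column in base 2, right to left:
  0+1 = 1
  1+0 = 1
  0+0 = 0
  1+0 = 1
  0+1 = 1
  0+0 = 0
  0+1 = 1
  1+0 = 1
  0+0 = 0
  1+1 = 0 carry 1
  1+1+1 = 1 carry 1
  1+1+1 = 1 carry 1
  1+0+1 = 0 carry 1
  0+0+1 = 1
  0+0 = 0
  1+0 = 1
  1+1 = 0 carry 1
  0+0+1 = 1
  0+1 = 1
  1+1 = 0 carry 1
  0+0+1 = 1
  1+0 = 1
  0+0 = 0
  0+0 = 0
  1+0 = 1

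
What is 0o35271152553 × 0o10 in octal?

Multiply each base-8 digit by 8, carrying:
  3×8 = 24 → write 0 carry 3
  5×8+3 = 43 → write 3 carry 5
  5×8+5 = 45 → write 5 carry 5
  2×8+5 = 21 → write 5 carry 2
  5×8+2 = 42 → write 2 carry 5
  1×8+5 = 13 → write 5 carry 1
  1×8+1 = 9 → write 1 carry 1
  7×8+1 = 57 → write 1 carry 7
  2×8+7 = 23 → write 7 carry 2
  5×8+2 = 42 → write 2 carry 5
  3×8+5 = 29 → write 5 carry 3
  remaining carry: 3

0o352711525530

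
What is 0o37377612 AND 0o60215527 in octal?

AND each oct digit independently (no carries):
  3&6=2, 7&0=0, 3&2=2, 7&1=1, 7&5=5, 6&5=4, 1&2=0, 2&7=2

0o20215402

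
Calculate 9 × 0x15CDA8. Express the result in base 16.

Multiply each base-16 digit by 9, carrying:
  8×9 = 72 → write 8 carry 4
  A×9+4 = 94 → write E carry 5
  D×9+5 = 122 → write A carry 7
  C×9+7 = 115 → write 3 carry 7
  5×9+7 = 52 → write 4 carry 3
  1×9+3 = 12 → write C

0xC43AE8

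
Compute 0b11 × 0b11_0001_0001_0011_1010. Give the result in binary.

0b10010011001110101110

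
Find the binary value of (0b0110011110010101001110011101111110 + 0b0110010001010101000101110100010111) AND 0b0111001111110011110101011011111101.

Add column by column in base 2, right to left:
  0+1 = 1
  1+1 = 0 carry 1
  1+1+1 = 1 carry 1
  1+0+1 = 0 carry 1
  1+1+1 = 1 carry 1
  1+0+1 = 0 carry 1
  1+0+1 = 0 carry 1
  0+0+1 = 1
  1+1 = 0 carry 1
  1+0+1 = 0 carry 1
  1+1+1 = 1 carry 1
  0+1+1 = 0 carry 1
  0+1+1 = 0 carry 1
  1+0+1 = 0 carry 1
  1+1+1 = 1 carry 1
  1+0+1 = 0 carry 1
  0+0+1 = 1
  0+0 = 0
  1+1 = 0 carry 1
  0+0+1 = 1
  1+1 = 0 carry 1
  0+0+1 = 1
  1+1 = 0 carry 1
  0+0+1 = 1
  0+1 = 1
  1+0 = 1
  1+0 = 1
  1+0 = 1
  1+1 = 0 carry 1
  0+0+1 = 1
  0+0 = 0
  1+1 = 0 carry 1
  1+1+1 = 1 carry 1
  final carry 1
Sum = 0b1100101111101010010100010010010101; now AND with 0b0111001111110011110101011011111101:
  1100101111101010010100010010010101
& 0111001111110011110101011011111101
= 0100001111100010010100010010010101

0b100001111100010010100010010010101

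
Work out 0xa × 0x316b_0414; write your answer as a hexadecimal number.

Multiply each base-16 digit by 10, carrying:
  4×10 = 40 → write 8 carry 2
  1×10+2 = 12 → write c
  4×10 = 40 → write 8 carry 2
  0×10+2 = 2 → write 2
  b×10 = 110 → write e carry 6
  6×10+6 = 66 → write 2 carry 4
  1×10+4 = 14 → write e
  3×10 = 30 → write e carry 1
  remaining carry: 1

0x1ee2e28c8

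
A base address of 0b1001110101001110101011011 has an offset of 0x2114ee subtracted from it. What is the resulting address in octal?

0b1001110101001110101011011 = 0o116516533 in octal.
0x2114ee = 0o10212356 in octal.
Subtract column by column in base 8:
  3-6 → 5 (borrow)
  3-5-1 → 5 (borrow)
  5-3-1 → 1
  6-2 → 4
  1-1 → 0
  5-2 → 3
  6-0 → 6
  1-1 → 0
  1-0 → 1

0o106304155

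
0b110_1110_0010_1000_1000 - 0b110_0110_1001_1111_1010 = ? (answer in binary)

0b111100010001110

Subtract column by column in base 2:
  0-0 → 0
  0-1 → 1 (borrow)
  0-0-1 → 1 (borrow)
  1-1-1 → 1 (borrow)
  0-1-1 → 0 (borrow)
  0-1-1 → 0 (borrow)
  0-1-1 → 0 (borrow)
  1-1-1 → 1 (borrow)
  0-1-1 → 0 (borrow)
  1-0-1 → 0
  0-0 → 0
  0-1 → 1 (borrow)
  0-0-1 → 1 (borrow)
  1-1-1 → 1 (borrow)
  1-1-1 → 1 (borrow)
  1-0-1 → 0
  0-0 → 0
  1-1 → 0
  1-1 → 0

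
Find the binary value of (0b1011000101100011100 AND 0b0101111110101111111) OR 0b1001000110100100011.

0b1011000101100011100 AND 0b0101111110101111111 = 0b0001000100100011100.
Then OR with 0b1001000110100100011.

0b1001000110100111111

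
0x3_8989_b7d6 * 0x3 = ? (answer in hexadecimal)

0xa9c9d2782

Multiply each base-16 digit by 3, carrying:
  6×3 = 18 → write 2 carry 1
  d×3+1 = 40 → write 8 carry 2
  7×3+2 = 23 → write 7 carry 1
  b×3+1 = 34 → write 2 carry 2
  9×3+2 = 29 → write d carry 1
  8×3+1 = 25 → write 9 carry 1
  9×3+1 = 28 → write c carry 1
  8×3+1 = 25 → write 9 carry 1
  3×3+1 = 10 → write a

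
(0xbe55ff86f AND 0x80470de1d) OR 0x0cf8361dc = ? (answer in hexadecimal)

0xbe55ff86f AND 0x80470de1d = 0x80450d80d.
Then OR with 0x0cf8361dc.

0x8cfd3f9dd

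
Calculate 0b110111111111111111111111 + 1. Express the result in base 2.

The trailing 21 digits are 1 (max in base 2), so adding 1 cascades: they roll to 0 and the next digit up increments.

0b111000000000000000000000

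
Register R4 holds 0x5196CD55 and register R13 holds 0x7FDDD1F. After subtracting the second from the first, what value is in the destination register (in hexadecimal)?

0x4998F036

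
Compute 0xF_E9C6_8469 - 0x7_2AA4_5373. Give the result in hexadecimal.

Subtract column by column in base 16:
  9-3 → 6
  6-7 → F (borrow)
  4-3-1 → 0
  8-5 → 3
  6-4 → 2
  C-A → 2
  9-A → F (borrow)
  E-2-1 → B
  F-7 → 8

0x8BF2230F6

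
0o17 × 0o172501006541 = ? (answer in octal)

Multiply each base-8 digit by 15, carrying:
  1×15 = 15 → write 7 carry 1
  4×15+1 = 61 → write 5 carry 7
  5×15+7 = 82 → write 2 carry 10
  6×15+10 = 100 → write 4 carry 12
  0×15+12 = 12 → write 4 carry 1
  0×15+1 = 1 → write 1
  1×15 = 15 → write 7 carry 1
  0×15+1 = 1 → write 1
  5×15 = 75 → write 3 carry 9
  2×15+9 = 39 → write 7 carry 4
  7×15+4 = 109 → write 5 carry 13
  1×15+13 = 28 → write 4 carry 3
  remaining carry: 3

0o3457317144257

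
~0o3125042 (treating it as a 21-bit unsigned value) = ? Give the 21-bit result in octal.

Each oct digit d becomes 7−d:
  3→4, 1→6, 2→5, 5→2, 0→7, 4→3, 2→5

0o4652735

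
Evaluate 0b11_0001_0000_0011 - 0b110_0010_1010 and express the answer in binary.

Subtract column by column in base 2:
  1-0 → 1
  1-1 → 0
  0-0 → 0
  0-1 → 1 (borrow)
  0-0-1 → 1 (borrow)
  0-1-1 → 0 (borrow)
  0-0-1 → 1 (borrow)
  0-0-1 → 1 (borrow)
  1-0-1 → 0
  0-1 → 1 (borrow)
  0-1-1 → 0 (borrow)
  0-0-1 → 1 (borrow)
  1-0-1 → 0
  1-0 → 1

0b10101011011001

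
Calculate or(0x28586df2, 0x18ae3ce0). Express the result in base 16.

0x38fe7df2

OR each hex digit independently (no carries):
  2|1=3, 8|8=8, 5|a=f, 8|e=e, 6|3=7, d|c=d, f|e=f, 2|0=2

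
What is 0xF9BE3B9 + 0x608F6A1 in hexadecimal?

0x15A4DA5A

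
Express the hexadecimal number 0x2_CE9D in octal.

0o547235

Expand each hex digit to 4 bits: 2=0010 C=1100 E=1110 9=1001 D=1101.
Group the bits in threes: 101 100 111 010 011 101 → 547235.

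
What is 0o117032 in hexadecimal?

0x9E1A

Each octal digit is 3 bits: 1=001 1=001 7=111 0=000 3=011 2=010.
Group the bits into nibbles: 1001 1110 0001 1010 → 9E1A.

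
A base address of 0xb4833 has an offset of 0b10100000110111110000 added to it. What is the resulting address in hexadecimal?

0b10100000110111110000 = 0xa0df0 in hexadecimal.
Add column by column in base 16, right to left:
  3+0 = 3
  3+f = 2 carry 1
  8+d+1 = 6 carry 1
  4+0+1 = 5
  b+a = 5 carry 1
  final carry 1

0x155623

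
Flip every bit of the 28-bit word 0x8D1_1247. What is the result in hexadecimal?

0x72EEDB8

Each hex digit d becomes F−d:
  8→7, D→2, 1→E, 1→E, 2→D, 4→B, 7→8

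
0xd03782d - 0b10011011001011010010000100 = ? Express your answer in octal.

0o1245541651

0xd03782d = 0o1500674055 in octal.
0b10011011001011010010000100 = 0o233132204 in octal.
Subtract column by column in base 8:
  5-4 → 1
  5-0 → 5
  0-2 → 6 (borrow)
  4-2-1 → 1
  7-3 → 4
  6-1 → 5
  0-3 → 5 (borrow)
  0-3-1 → 4 (borrow)
  5-2-1 → 2
  1-0 → 1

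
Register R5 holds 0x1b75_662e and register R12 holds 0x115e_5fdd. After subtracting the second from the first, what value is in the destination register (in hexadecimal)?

0xa170651

Subtract column by column in base 16:
  e-d → 1
  2-d → 5 (borrow)
  6-f-1 → 6 (borrow)
  6-5-1 → 0
  5-e → 7 (borrow)
  7-5-1 → 1
  b-1 → a
  1-1 → 0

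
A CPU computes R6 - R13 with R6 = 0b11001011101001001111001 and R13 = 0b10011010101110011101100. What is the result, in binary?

0b110000111010110001101

Subtract column by column in base 2:
  1-0 → 1
  0-0 → 0
  0-1 → 1 (borrow)
  1-1-1 → 1 (borrow)
  1-0-1 → 0
  1-1 → 0
  1-1 → 0
  0-1 → 1 (borrow)
  0-0-1 → 1 (borrow)
  1-0-1 → 0
  0-1 → 1 (borrow)
  0-1-1 → 0 (borrow)
  1-1-1 → 1 (borrow)
  0-0-1 → 1 (borrow)
  1-1-1 → 1 (borrow)
  1-0-1 → 0
  1-1 → 0
  0-0 → 0
  1-1 → 0
  0-1 → 1 (borrow)
  0-0-1 → 1 (borrow)
  1-0-1 → 0
  1-1 → 0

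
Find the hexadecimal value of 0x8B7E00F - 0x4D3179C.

Subtract column by column in base 16:
  F-C → 3
  0-9 → 7 (borrow)
  0-7-1 → 8 (borrow)
  E-1-1 → C
  7-3 → 4
  B-D → E (borrow)
  8-4-1 → 3

0x3E4C873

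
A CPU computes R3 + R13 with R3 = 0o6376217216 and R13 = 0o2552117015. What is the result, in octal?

Add column by column in base 8, right to left:
  6+5 = 3 carry 1
  1+1+1 = 3
  2+0 = 2
  7+7 = 6 carry 1
  1+1+1 = 3
  2+1 = 3
  6+2 = 0 carry 1
  7+5+1 = 5 carry 1
  3+5+1 = 1 carry 1
  6+2+1 = 1 carry 1
  final carry 1

0o11150336233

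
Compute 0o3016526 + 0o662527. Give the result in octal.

0o3701255

Add column by column in base 8, right to left:
  6+7 = 5 carry 1
  2+2+1 = 5
  5+5 = 2 carry 1
  6+2+1 = 1 carry 1
  1+6+1 = 0 carry 1
  0+6+1 = 7
  3+0 = 3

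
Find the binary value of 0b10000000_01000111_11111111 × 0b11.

0b1100000001101011111111101

Multiply each base-2 digit by 3, carrying:
  1×3 = 3 → write 1 carry 1
  1×3+1 = 4 → write 0 carry 2
  1×3+2 = 5 → write 1 carry 2
  1×3+2 = 5 → write 1 carry 2
  1×3+2 = 5 → write 1 carry 2
  1×3+2 = 5 → write 1 carry 2
  1×3+2 = 5 → write 1 carry 2
  1×3+2 = 5 → write 1 carry 2
  1×3+2 = 5 → write 1 carry 2
  1×3+2 = 5 → write 1 carry 2
  1×3+2 = 5 → write 1 carry 2
  0×3+2 = 2 → write 0 carry 1
  0×3+1 = 1 → write 1
  0×3 = 0 → write 0
  1×3 = 3 → write 1 carry 1
  0×3+1 = 1 → write 1
  0×3 = 0 → write 0
  0×3 = 0 → write 0
  0×3 = 0 → write 0
  0×3 = 0 → write 0
  0×3 = 0 → write 0
  0×3 = 0 → write 0
  0×3 = 0 → write 0
  1×3 = 3 → write 1 carry 1
  remaining carry: 1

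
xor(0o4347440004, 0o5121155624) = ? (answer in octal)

XOR each oct digit independently (no carries):
  4^5=1, 3^1=2, 4^2=6, 7^1=6, 4^1=5, 4^5=1, 0^5=5, 0^6=6, 0^2=2, 4^4=0

0o1266515620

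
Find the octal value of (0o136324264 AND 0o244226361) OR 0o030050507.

0o34274767

0o136324264 AND 0o244226361 = 0o004224260.
Then OR with 0o030050507.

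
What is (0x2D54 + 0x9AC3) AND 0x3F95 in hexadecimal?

Add column by column in base 16, right to left:
  4+3 = 7
  5+C = 1 carry 1
  D+A+1 = 8 carry 1
  2+9+1 = C
Sum = 0xC817; now AND with 0x3F95:
  C&3=0, 8&F=8, 1&9=1, 7&5=5

0x815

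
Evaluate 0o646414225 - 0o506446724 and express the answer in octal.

0o137745301

Subtract column by column in base 8:
  5-4 → 1
  2-2 → 0
  2-7 → 3 (borrow)
  4-6-1 → 5 (borrow)
  1-4-1 → 4 (borrow)
  4-4-1 → 7 (borrow)
  6-6-1 → 7 (borrow)
  4-0-1 → 3
  6-5 → 1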